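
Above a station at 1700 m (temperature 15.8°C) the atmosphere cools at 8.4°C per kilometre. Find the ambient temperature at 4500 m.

-7.72°C

1700 → 4500 m (environmental, 8.4°C/km): ΔT = -8.4 × 2.8 = -23.52°C → T = -7.72°C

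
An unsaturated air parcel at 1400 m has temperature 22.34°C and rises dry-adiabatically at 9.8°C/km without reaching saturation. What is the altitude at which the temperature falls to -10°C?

4700 m

Height above start = (22.34 − (-10)) / 9.8 = 3.3 km
Altitude = 1400 m + 3300 m = 4700 m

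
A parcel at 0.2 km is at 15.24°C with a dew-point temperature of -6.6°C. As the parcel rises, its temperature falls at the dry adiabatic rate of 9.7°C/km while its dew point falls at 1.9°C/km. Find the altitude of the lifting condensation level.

3 km

T and T_d converge at 9.7 − 1.9 = 7.8°C per km
Height above start = (15.24 − (-6.6)) / 7.8 = 2.8 km
LCL altitude = 200 m + 2800 m = 3000 m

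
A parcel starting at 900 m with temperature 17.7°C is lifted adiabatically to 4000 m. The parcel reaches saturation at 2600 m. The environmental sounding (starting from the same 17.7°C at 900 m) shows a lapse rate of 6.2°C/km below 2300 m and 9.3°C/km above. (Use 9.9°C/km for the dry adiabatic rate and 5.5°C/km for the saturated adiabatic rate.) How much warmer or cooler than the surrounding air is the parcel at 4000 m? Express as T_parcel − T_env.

-0.04°C (parcel cooler than environment)

Parcel:
  900 → 2600 m (dry, 9.9°C/km): ΔT = -9.9 × 1.7 = -16.83°C → T = 0.87°C
  2600 → 4000 m (saturated, 5.5°C/km): ΔT = -5.5 × 1.4 = -7.7°C → T = -6.83°C
Environment:
  900 → 2300 m (environment, lower layer, 6.2°C/km): ΔT = -6.2 × 1.4 = -8.68°C → T = 9.02°C
  2300 → 4000 m (environment, upper layer, 9.3°C/km): ΔT = -9.3 × 1.7 = -15.81°C → T = -6.79°C
T_parcel − T_env = -6.83 − (-6.79) = -0.04°C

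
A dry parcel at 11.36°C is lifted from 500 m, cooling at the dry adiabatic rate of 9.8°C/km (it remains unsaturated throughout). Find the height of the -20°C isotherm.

Height above start = (11.36 − (-20)) / 9.8 = 3.2 km
Altitude = 500 m + 3200 m = 3700 m

3700 m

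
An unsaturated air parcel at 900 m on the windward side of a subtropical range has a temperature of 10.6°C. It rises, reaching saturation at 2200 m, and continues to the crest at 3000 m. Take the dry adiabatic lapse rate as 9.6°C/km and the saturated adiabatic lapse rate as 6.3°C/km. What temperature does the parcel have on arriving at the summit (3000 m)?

-6.92°C

From 900 m to 2200 m (dry): cools by 9.6 × 1.3 = 12.48°C, giving -1.88°C.
From 2200 m to 3000 m (saturated): cools by 6.3 × 0.8 = 5.04°C, giving -6.92°C.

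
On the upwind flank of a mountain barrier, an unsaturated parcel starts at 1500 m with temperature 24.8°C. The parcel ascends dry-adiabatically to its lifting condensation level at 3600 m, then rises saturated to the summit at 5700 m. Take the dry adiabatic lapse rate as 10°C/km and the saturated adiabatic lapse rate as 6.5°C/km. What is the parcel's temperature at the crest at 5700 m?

-9.85°C

1500 → 3600 m (dry, 10°C/km): ΔT = -10 × 2.1 = -21°C → T = 3.8°C
3600 → 5700 m (saturated, 6.5°C/km): ΔT = -6.5 × 2.1 = -13.65°C → T = -9.85°C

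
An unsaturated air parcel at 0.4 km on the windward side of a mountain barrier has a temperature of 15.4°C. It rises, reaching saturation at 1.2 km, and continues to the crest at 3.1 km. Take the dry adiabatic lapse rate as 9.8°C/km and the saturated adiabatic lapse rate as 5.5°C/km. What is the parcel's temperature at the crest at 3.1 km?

From 400 m to 1200 m (dry): cools by 9.8 × 0.8 = 7.84°C, giving 7.56°C.
From 1200 m to 3100 m (saturated): cools by 5.5 × 1.9 = 10.45°C, giving -2.89°C.

-2.89°C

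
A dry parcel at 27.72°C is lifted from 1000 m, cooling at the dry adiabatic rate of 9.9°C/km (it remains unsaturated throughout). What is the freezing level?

Height above start = (27.72 − 0) / 9.9 = 2.8 km
Altitude = 1000 m + 2800 m = 3800 m

3800 m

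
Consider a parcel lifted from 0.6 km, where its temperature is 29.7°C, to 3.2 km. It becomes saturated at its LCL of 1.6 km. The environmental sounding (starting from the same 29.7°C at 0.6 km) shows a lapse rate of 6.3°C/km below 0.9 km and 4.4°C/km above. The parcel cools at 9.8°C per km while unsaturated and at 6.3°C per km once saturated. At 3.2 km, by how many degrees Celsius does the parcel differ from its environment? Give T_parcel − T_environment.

-7.87°C (parcel cooler than environment)

Parcel:
  600–1600 m, dry: Δz = 1 km ⇒ ΔT = -9.8°C; T = 19.9°C
  1600–3200 m, saturated: Δz = 1.6 km ⇒ ΔT = -10.08°C; T = 9.82°C
Environment:
  600–900 m, environment, lower layer: Δz = 0.3 km ⇒ ΔT = -1.89°C; T = 27.81°C
  900–3200 m, environment, upper layer: Δz = 2.3 km ⇒ ΔT = -10.12°C; T = 17.69°C
T_parcel − T_env = 9.82 − 17.69 = -7.87°C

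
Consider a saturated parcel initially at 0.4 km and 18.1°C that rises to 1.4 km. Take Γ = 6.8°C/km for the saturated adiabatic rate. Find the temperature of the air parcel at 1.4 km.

From 400 m to 1400 m (saturated adiabatic): cools by 6.8 × 1 = 6.8°C, giving 11.3°C.

11.3°C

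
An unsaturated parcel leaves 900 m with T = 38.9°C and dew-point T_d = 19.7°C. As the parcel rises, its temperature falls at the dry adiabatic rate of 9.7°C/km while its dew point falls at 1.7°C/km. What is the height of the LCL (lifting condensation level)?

3300 m

T and T_d converge at 9.7 − 1.7 = 8°C per km
Height above start = (38.9 − 19.7) / 8 = 2.4 km
LCL altitude = 900 m + 2400 m = 3300 m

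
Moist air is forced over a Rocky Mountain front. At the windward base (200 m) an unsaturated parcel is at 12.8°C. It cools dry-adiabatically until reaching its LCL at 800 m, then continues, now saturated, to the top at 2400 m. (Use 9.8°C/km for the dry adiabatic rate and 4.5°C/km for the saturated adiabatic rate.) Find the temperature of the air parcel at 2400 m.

From 200 m to 800 m (dry): cools by 9.8 × 0.6 = 5.88°C, giving 6.92°C.
From 800 m to 2400 m (saturated): cools by 4.5 × 1.6 = 7.2°C, giving -0.28°C.

-0.28°C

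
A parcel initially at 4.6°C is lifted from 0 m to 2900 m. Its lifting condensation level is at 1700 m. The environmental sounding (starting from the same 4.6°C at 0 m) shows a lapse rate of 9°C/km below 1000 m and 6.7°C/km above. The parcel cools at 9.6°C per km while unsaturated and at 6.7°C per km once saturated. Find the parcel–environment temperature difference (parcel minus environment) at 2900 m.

Parcel:
  0 → 1700 m (dry, 9.6°C/km): ΔT = -9.6 × 1.7 = -16.32°C → T = -11.72°C
  1700 → 2900 m (saturated, 6.7°C/km): ΔT = -6.7 × 1.2 = -8.04°C → T = -19.76°C
Environment:
  0 → 1000 m (environment, lower layer, 9°C/km): ΔT = -9 × 1 = -9°C → T = -4.4°C
  1000 → 2900 m (environment, upper layer, 6.7°C/km): ΔT = -6.7 × 1.9 = -12.73°C → T = -17.13°C
T_parcel − T_env = -19.76 − (-17.13) = -2.63°C

-2.63°C (parcel cooler than environment)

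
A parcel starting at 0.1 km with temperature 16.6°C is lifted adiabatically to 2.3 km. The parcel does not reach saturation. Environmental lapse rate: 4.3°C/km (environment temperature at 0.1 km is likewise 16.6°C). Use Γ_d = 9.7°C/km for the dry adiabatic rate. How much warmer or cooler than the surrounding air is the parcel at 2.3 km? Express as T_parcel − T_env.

-11.88°C (parcel cooler than environment)

Parcel:
  100–2300 m, dry: Δz = 2.2 km ⇒ ΔT = -21.34°C; T = -4.74°C
Environment:
  100–2300 m, environment: Δz = 2.2 km ⇒ ΔT = -9.46°C; T = 7.14°C
T_parcel − T_env = -4.74 − 7.14 = -11.88°C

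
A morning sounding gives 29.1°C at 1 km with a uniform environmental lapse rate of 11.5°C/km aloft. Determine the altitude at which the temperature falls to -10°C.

Height above start = (29.1 − (-10)) / 11.5 = 3.4 km
Altitude = 1000 m + 3400 m = 4400 m

4.4 km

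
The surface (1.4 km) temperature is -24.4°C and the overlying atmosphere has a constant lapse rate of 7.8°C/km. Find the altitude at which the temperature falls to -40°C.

3.4 km

Height above start = (-24.4 − (-40)) / 7.8 = 2 km
Altitude = 1400 m + 2000 m = 3400 m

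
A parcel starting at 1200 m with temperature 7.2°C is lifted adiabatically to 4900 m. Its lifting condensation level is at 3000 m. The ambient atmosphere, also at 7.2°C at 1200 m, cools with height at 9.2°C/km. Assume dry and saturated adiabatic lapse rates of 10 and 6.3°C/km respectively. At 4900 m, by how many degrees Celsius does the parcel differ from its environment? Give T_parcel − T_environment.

Parcel:
  From 1200 m to 3000 m (dry): cools by 10 × 1.8 = 18°C, giving -10.8°C.
  From 3000 m to 4900 m (saturated): cools by 6.3 × 1.9 = 11.97°C, giving -22.77°C.
Environment:
  From 1200 m to 4900 m (environment): cools by 9.2 × 3.7 = 34.04°C, giving -26.84°C.
T_parcel − T_env = -22.77 − (-26.84) = +4.07°C

+4.07°C (parcel warmer than environment)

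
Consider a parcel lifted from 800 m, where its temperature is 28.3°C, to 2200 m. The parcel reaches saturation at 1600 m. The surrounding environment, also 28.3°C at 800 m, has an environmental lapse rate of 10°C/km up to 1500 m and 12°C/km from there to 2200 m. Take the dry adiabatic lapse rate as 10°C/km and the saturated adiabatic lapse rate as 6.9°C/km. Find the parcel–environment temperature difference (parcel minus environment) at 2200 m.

+3.26°C (parcel warmer than environment)

Parcel:
  Dry to 1600 m: -10 × 0.8 km = -8°C, so T = 20.3°C.
  Saturated to 2200 m: -6.9 × 0.6 km = -4.14°C, so T = 16.16°C.
Environment:
  Environment, lower layer to 1500 m: -10 × 0.7 km = -7°C, so T = 21.3°C.
  Environment, upper layer to 2200 m: -12 × 0.7 km = -8.4°C, so T = 12.9°C.
T_parcel − T_env = 16.16 − 12.9 = +3.26°C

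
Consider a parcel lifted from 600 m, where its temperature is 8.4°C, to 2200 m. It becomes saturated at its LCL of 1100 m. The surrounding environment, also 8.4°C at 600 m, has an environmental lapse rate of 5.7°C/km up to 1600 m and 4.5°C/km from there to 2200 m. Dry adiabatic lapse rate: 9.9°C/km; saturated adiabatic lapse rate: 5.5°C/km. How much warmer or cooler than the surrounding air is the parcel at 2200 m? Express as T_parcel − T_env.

Parcel:
  From 600 m to 1100 m (dry): cools by 9.9 × 0.5 = 4.95°C, giving 3.45°C.
  From 1100 m to 2200 m (saturated): cools by 5.5 × 1.1 = 6.05°C, giving -2.6°C.
Environment:
  From 600 m to 1600 m (environment, lower layer): cools by 5.7 × 1 = 5.7°C, giving 2.7°C.
  From 1600 m to 2200 m (environment, upper layer): cools by 4.5 × 0.6 = 2.7°C, giving 0°C.
T_parcel − T_env = -2.6 − 0 = -2.6°C

-2.6°C (parcel cooler than environment)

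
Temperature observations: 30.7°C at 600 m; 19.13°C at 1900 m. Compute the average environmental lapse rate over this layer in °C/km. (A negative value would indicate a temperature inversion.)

8.9°C/km

Γ = −ΔT/Δz = (30.7 − 19.13) / (1900 − 600) m
  = 11.57°C / 1.3 km = 8.9°C/km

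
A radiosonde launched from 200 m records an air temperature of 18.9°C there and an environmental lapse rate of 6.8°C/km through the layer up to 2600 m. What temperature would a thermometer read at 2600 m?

2.58°C

200 → 2600 m (environmental, 6.8°C/km): ΔT = -6.8 × 2.4 = -16.32°C → T = 2.58°C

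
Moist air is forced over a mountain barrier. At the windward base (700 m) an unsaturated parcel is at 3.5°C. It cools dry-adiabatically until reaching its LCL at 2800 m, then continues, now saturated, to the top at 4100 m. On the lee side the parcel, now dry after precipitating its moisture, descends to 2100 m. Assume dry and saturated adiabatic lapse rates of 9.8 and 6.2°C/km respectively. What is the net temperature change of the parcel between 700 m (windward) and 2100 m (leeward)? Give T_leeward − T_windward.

-9.04°C

700 → 2800 m (dry, 9.8°C/km): ΔT = -9.8 × 2.1 = -20.58°C → T = -17.08°C
2800 → 4100 m (saturated, 6.2°C/km): ΔT = -6.2 × 1.3 = -8.06°C → T = -25.14°C
4100 → 2100 m (dry descent, 9.8°C/km): ΔT = +9.8 × 2 = +19.6°C → T = -5.54°C
Net change vs windward start: -5.54 − 3.5 = -9.04°C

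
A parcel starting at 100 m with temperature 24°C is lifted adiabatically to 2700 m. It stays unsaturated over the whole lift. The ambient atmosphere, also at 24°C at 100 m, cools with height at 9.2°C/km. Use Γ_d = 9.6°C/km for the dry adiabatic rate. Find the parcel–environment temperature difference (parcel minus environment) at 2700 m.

-1.04°C (parcel cooler than environment)

Parcel:
  Dry to 2700 m: -9.6 × 2.6 km = -24.96°C, so T = -0.96°C.
Environment:
  Environment to 2700 m: -9.2 × 2.6 km = -23.92°C, so T = 0.08°C.
T_parcel − T_env = -0.96 − 0.08 = -1.04°C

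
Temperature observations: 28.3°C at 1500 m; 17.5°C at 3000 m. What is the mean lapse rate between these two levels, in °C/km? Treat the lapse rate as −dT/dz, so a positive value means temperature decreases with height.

Γ = −ΔT/Δz = (28.3 − 17.5) / (3000 − 1500) m
  = 10.8°C / 1.5 km = 7.2°C/km

7.2°C/km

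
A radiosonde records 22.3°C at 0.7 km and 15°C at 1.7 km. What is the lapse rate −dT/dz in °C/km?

7.3°C/km

Γ = −ΔT/Δz = (22.3 − 15) / (1700 − 700) m
  = 7.3°C / 1 km = 7.3°C/km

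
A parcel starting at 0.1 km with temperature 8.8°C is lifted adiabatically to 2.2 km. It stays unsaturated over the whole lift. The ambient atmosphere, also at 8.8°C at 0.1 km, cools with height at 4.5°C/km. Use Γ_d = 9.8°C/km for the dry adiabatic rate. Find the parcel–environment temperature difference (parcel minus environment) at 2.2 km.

-11.13°C (parcel cooler than environment)

Parcel:
  Dry to 2200 m: -9.8 × 2.1 km = -20.58°C, so T = -11.78°C.
Environment:
  Environment to 2200 m: -4.5 × 2.1 km = -9.45°C, so T = -0.65°C.
T_parcel − T_env = -11.78 − (-0.65) = -11.13°C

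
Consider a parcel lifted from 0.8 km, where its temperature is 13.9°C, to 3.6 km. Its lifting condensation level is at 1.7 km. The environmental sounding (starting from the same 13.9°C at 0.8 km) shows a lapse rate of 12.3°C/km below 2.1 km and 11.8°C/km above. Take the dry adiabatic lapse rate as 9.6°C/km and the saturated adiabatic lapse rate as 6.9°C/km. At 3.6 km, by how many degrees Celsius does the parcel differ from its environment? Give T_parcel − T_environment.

+11.94°C (parcel warmer than environment)

Parcel:
  800 → 1700 m (dry, 9.6°C/km): ΔT = -9.6 × 0.9 = -8.64°C → T = 5.26°C
  1700 → 3600 m (saturated, 6.9°C/km): ΔT = -6.9 × 1.9 = -13.11°C → T = -7.85°C
Environment:
  800 → 2100 m (environment, lower layer, 12.3°C/km): ΔT = -12.3 × 1.3 = -15.99°C → T = -2.09°C
  2100 → 3600 m (environment, upper layer, 11.8°C/km): ΔT = -11.8 × 1.5 = -17.7°C → T = -19.79°C
T_parcel − T_env = -7.85 − (-19.79) = +11.94°C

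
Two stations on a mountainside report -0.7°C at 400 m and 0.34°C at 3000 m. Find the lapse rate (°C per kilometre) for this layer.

Γ = −ΔT/Δz = (-0.7 − 0.34) / (3000 − 400) m
  = -1.04°C / 2.6 km = -0.4°C/km

-0.4°C/km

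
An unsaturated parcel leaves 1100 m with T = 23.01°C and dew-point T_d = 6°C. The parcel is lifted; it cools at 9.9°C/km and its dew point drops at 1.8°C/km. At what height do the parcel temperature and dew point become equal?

T and T_d converge at 9.9 − 1.8 = 8.1°C per km
Height above start = (23.01 − 6) / 8.1 = 2.1 km
LCL altitude = 1100 m + 2100 m = 3200 m

3200 m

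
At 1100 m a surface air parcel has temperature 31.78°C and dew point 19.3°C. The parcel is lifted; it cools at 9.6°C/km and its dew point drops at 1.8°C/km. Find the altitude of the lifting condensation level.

2700 m

T and T_d converge at 9.6 − 1.8 = 7.8°C per km
Height above start = (31.78 − 19.3) / 7.8 = 1.6 km
LCL altitude = 1100 m + 1600 m = 2700 m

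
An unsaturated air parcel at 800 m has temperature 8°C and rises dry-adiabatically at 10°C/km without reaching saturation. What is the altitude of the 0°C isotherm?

1600 m

Height above start = (8 − 0) / 10 = 0.8 km
Altitude = 800 m + 800 m = 1600 m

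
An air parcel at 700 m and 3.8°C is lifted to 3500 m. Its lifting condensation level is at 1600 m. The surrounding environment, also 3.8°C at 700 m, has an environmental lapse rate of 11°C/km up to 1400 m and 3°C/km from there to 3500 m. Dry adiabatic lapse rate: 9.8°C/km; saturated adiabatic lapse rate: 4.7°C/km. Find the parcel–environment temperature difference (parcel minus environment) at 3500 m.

Parcel:
  700–1600 m, dry: Δz = 0.9 km ⇒ ΔT = -8.82°C; T = -5.02°C
  1600–3500 m, saturated: Δz = 1.9 km ⇒ ΔT = -8.93°C; T = -13.95°C
Environment:
  700–1400 m, environment, lower layer: Δz = 0.7 km ⇒ ΔT = -7.7°C; T = -3.9°C
  1400–3500 m, environment, upper layer: Δz = 2.1 km ⇒ ΔT = -6.3°C; T = -10.2°C
T_parcel − T_env = -13.95 − (-10.2) = -3.75°C

-3.75°C (parcel cooler than environment)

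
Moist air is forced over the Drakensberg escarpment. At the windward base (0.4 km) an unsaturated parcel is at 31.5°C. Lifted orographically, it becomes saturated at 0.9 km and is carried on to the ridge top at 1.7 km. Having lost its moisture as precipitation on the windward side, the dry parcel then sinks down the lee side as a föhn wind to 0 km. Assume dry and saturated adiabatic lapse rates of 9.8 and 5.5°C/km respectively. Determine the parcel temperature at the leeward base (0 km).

38.86°C

From 400 m to 900 m (dry): cools by 9.8 × 0.5 = 4.9°C, giving 26.6°C.
From 900 m to 1700 m (saturated): cools by 5.5 × 0.8 = 4.4°C, giving 22.2°C.
From 1700 m to 0 m (dry descent): warms by 9.8 × 1.7 = 16.66°C, giving 38.86°C.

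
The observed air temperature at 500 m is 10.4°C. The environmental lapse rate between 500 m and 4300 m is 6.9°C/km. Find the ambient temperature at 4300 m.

-15.82°C

500–4300 m, environmental: Δz = 3.8 km ⇒ ΔT = -26.22°C; T = -15.82°C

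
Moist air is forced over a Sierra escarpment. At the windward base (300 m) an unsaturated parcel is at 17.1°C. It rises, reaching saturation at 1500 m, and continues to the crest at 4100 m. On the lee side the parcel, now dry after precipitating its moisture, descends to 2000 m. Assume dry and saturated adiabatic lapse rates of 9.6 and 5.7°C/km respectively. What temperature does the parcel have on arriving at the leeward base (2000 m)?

Dry to 1500 m: -9.6 × 1.2 km = -11.52°C, so T = 5.58°C.
Saturated to 4100 m: -5.7 × 2.6 km = -14.82°C, so T = -9.24°C.
Dry descent to 2000 m: +9.6 × 2.1 km = +20.16°C, so T = 10.92°C.

10.92°C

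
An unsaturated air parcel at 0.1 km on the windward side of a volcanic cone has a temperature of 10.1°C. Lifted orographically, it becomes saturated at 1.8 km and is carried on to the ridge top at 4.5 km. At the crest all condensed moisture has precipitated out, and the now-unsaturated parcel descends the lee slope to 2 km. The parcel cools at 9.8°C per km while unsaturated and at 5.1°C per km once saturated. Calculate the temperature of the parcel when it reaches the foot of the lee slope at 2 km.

4.17°C

From 100 m to 1800 m (dry): cools by 9.8 × 1.7 = 16.66°C, giving -6.56°C.
From 1800 m to 4500 m (saturated): cools by 5.1 × 2.7 = 13.77°C, giving -20.33°C.
From 4500 m to 2000 m (dry descent): warms by 9.8 × 2.5 = 24.5°C, giving 4.17°C.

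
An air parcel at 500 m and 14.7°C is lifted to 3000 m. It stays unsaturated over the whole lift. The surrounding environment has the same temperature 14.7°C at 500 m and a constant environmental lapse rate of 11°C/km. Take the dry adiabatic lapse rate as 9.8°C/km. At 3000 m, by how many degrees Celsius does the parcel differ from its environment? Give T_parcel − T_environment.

+3°C (parcel warmer than environment)

Parcel:
  From 500 m to 3000 m (dry): cools by 9.8 × 2.5 = 24.5°C, giving -9.8°C.
Environment:
  From 500 m to 3000 m (environment): cools by 11 × 2.5 = 27.5°C, giving -12.8°C.
T_parcel − T_env = -9.8 − (-12.8) = +3°C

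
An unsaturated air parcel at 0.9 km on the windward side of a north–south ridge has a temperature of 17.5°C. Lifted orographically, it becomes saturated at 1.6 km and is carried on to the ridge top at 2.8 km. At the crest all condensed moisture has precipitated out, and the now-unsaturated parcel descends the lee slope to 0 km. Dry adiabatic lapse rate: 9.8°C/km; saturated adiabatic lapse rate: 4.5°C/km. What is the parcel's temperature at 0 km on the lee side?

32.68°C

From 900 m to 1600 m (dry): cools by 9.8 × 0.7 = 6.86°C, giving 10.64°C.
From 1600 m to 2800 m (saturated): cools by 4.5 × 1.2 = 5.4°C, giving 5.24°C.
From 2800 m to 0 m (dry descent): warms by 9.8 × 2.8 = 27.44°C, giving 32.68°C.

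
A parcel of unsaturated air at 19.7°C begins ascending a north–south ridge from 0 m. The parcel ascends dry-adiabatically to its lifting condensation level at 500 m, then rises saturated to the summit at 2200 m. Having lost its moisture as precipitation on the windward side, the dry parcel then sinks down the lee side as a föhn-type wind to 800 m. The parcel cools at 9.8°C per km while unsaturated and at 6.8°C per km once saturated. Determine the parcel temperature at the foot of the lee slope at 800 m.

16.96°C

Dry to 500 m: -9.8 × 0.5 km = -4.9°C, so T = 14.8°C.
Saturated to 2200 m: -6.8 × 1.7 km = -11.56°C, so T = 3.24°C.
Dry descent to 800 m: +9.8 × 1.4 km = +13.72°C, so T = 16.96°C.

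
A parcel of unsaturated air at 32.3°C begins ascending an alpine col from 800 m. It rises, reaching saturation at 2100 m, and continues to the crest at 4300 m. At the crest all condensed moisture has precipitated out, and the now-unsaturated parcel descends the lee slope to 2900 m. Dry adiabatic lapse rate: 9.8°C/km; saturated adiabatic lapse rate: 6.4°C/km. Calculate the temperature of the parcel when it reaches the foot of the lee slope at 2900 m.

19.2°C

Dry to 2100 m: -9.8 × 1.3 km = -12.74°C, so T = 19.56°C.
Saturated to 4300 m: -6.4 × 2.2 km = -14.08°C, so T = 5.48°C.
Dry descent to 2900 m: +9.8 × 1.4 km = +13.72°C, so T = 19.2°C.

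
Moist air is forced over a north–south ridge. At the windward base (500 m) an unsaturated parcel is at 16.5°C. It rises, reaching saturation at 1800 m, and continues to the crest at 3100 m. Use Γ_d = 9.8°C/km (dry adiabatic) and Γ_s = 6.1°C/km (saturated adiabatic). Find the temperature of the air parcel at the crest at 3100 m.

Dry to 1800 m: -9.8 × 1.3 km = -12.74°C, so T = 3.76°C.
Saturated to 3100 m: -6.1 × 1.3 km = -7.93°C, so T = -4.17°C.

-4.17°C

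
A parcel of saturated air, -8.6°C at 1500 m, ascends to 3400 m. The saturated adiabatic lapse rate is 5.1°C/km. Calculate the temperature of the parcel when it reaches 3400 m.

1500–3400 m, saturated adiabatic: Δz = 1.9 km ⇒ ΔT = -9.69°C; T = -18.29°C

-18.29°C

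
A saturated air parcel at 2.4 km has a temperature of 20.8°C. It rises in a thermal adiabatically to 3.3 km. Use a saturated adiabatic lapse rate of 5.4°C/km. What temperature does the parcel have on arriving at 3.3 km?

Saturated adiabatic to 3300 m: -5.4 × 0.9 km = -4.86°C, so T = 15.94°C.

15.94°C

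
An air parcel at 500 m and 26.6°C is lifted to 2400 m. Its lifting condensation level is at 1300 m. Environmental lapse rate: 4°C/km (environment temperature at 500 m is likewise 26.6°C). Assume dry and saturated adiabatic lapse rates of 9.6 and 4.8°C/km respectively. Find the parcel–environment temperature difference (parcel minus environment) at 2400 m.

-5.36°C (parcel cooler than environment)

Parcel:
  500–1300 m, dry: Δz = 0.8 km ⇒ ΔT = -7.68°C; T = 18.92°C
  1300–2400 m, saturated: Δz = 1.1 km ⇒ ΔT = -5.28°C; T = 13.64°C
Environment:
  500–2400 m, environment: Δz = 1.9 km ⇒ ΔT = -7.6°C; T = 19°C
T_parcel − T_env = 13.64 − 19 = -5.36°C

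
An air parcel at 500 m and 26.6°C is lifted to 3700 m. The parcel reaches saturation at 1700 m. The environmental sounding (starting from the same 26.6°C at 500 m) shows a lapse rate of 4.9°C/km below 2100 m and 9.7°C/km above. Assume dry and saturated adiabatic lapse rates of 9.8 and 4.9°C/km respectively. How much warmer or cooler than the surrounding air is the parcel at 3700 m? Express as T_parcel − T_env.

+1.8°C (parcel warmer than environment)

Parcel:
  500 → 1700 m (dry, 9.8°C/km): ΔT = -9.8 × 1.2 = -11.76°C → T = 14.84°C
  1700 → 3700 m (saturated, 4.9°C/km): ΔT = -4.9 × 2 = -9.8°C → T = 5.04°C
Environment:
  500 → 2100 m (environment, lower layer, 4.9°C/km): ΔT = -4.9 × 1.6 = -7.84°C → T = 18.76°C
  2100 → 3700 m (environment, upper layer, 9.7°C/km): ΔT = -9.7 × 1.6 = -15.52°C → T = 3.24°C
T_parcel − T_env = 5.04 − 3.24 = +1.8°C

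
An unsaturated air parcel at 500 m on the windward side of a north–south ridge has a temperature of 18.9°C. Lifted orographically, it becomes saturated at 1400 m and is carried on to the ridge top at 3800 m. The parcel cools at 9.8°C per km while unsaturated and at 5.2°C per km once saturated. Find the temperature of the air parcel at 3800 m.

-2.4°C

500–1400 m, dry: Δz = 0.9 km ⇒ ΔT = -8.82°C; T = 10.08°C
1400–3800 m, saturated: Δz = 2.4 km ⇒ ΔT = -12.48°C; T = -2.4°C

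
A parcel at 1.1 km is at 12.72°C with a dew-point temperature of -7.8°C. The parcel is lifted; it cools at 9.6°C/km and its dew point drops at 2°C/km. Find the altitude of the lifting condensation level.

T and T_d converge at 9.6 − 2 = 7.6°C per km
Height above start = (12.72 − (-7.8)) / 7.6 = 2.7 km
LCL altitude = 1100 m + 2700 m = 3800 m

3.8 km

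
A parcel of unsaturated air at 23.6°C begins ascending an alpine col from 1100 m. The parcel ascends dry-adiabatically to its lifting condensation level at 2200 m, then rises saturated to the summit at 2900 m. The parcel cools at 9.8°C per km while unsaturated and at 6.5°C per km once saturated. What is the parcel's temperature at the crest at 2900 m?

Dry to 2200 m: -9.8 × 1.1 km = -10.78°C, so T = 12.82°C.
Saturated to 2900 m: -6.5 × 0.7 km = -4.55°C, so T = 8.27°C.

8.27°C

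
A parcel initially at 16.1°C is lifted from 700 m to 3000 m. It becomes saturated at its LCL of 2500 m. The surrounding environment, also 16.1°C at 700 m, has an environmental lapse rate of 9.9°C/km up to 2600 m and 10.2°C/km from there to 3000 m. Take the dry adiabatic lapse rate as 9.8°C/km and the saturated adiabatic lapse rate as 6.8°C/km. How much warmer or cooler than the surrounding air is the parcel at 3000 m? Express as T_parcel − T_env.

+1.85°C (parcel warmer than environment)

Parcel:
  700 → 2500 m (dry, 9.8°C/km): ΔT = -9.8 × 1.8 = -17.64°C → T = -1.54°C
  2500 → 3000 m (saturated, 6.8°C/km): ΔT = -6.8 × 0.5 = -3.4°C → T = -4.94°C
Environment:
  700 → 2600 m (environment, lower layer, 9.9°C/km): ΔT = -9.9 × 1.9 = -18.81°C → T = -2.71°C
  2600 → 3000 m (environment, upper layer, 10.2°C/km): ΔT = -10.2 × 0.4 = -4.08°C → T = -6.79°C
T_parcel − T_env = -4.94 − (-6.79) = +1.85°C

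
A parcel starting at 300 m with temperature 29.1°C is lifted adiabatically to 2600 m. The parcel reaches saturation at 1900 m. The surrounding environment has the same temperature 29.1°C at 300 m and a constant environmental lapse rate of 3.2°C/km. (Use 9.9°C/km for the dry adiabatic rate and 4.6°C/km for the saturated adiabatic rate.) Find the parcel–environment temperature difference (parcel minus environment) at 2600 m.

Parcel:
  300–1900 m, dry: Δz = 1.6 km ⇒ ΔT = -15.84°C; T = 13.26°C
  1900–2600 m, saturated: Δz = 0.7 km ⇒ ΔT = -3.22°C; T = 10.04°C
Environment:
  300–2600 m, environment: Δz = 2.3 km ⇒ ΔT = -7.36°C; T = 21.74°C
T_parcel − T_env = 10.04 − 21.74 = -11.7°C

-11.7°C (parcel cooler than environment)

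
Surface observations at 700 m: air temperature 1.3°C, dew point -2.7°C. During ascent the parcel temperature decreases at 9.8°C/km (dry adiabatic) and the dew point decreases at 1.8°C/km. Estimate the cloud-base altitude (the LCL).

1200 m

T and T_d converge at 9.8 − 1.8 = 8°C per km
Height above start = (1.3 − (-2.7)) / 8 = 0.5 km
LCL altitude = 700 m + 500 m = 1200 m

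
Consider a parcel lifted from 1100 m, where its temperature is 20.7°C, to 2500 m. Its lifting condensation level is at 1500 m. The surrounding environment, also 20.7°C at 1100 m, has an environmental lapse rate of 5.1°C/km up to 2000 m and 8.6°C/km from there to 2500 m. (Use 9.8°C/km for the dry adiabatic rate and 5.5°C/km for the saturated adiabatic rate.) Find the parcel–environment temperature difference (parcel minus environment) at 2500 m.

Parcel:
  1100–1500 m, dry: Δz = 0.4 km ⇒ ΔT = -3.92°C; T = 16.78°C
  1500–2500 m, saturated: Δz = 1 km ⇒ ΔT = -5.5°C; T = 11.28°C
Environment:
  1100–2000 m, environment, lower layer: Δz = 0.9 km ⇒ ΔT = -4.59°C; T = 16.11°C
  2000–2500 m, environment, upper layer: Δz = 0.5 km ⇒ ΔT = -4.3°C; T = 11.81°C
T_parcel − T_env = 11.28 − 11.81 = -0.53°C

-0.53°C (parcel cooler than environment)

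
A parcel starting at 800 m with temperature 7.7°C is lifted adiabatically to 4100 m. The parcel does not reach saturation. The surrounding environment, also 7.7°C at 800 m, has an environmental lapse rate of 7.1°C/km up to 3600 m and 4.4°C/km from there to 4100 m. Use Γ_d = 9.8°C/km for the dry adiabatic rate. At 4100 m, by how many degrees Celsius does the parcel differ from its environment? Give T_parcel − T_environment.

Parcel:
  From 800 m to 4100 m (dry): cools by 9.8 × 3.3 = 32.34°C, giving -24.64°C.
Environment:
  From 800 m to 3600 m (environment, lower layer): cools by 7.1 × 2.8 = 19.88°C, giving -12.18°C.
  From 3600 m to 4100 m (environment, upper layer): cools by 4.4 × 0.5 = 2.2°C, giving -14.38°C.
T_parcel − T_env = -24.64 − (-14.38) = -10.26°C

-10.26°C (parcel cooler than environment)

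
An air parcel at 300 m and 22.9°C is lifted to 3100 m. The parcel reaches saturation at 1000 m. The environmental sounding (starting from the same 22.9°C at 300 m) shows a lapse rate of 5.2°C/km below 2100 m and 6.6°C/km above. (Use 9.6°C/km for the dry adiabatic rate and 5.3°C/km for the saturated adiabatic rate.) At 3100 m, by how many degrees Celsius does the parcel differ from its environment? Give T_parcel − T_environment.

Parcel:
  From 300 m to 1000 m (dry): cools by 9.6 × 0.7 = 6.72°C, giving 16.18°C.
  From 1000 m to 3100 m (saturated): cools by 5.3 × 2.1 = 11.13°C, giving 5.05°C.
Environment:
  From 300 m to 2100 m (environment, lower layer): cools by 5.2 × 1.8 = 9.36°C, giving 13.54°C.
  From 2100 m to 3100 m (environment, upper layer): cools by 6.6 × 1 = 6.6°C, giving 6.94°C.
T_parcel − T_env = 5.05 − 6.94 = -1.89°C

-1.89°C (parcel cooler than environment)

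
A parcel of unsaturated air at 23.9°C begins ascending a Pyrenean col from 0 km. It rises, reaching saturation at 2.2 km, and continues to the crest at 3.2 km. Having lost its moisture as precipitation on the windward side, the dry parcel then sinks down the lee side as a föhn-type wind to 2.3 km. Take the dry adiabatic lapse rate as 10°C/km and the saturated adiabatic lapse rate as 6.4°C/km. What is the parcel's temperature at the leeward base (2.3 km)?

Dry to 2200 m: -10 × 2.2 km = -22°C, so T = 1.9°C.
Saturated to 3200 m: -6.4 × 1 km = -6.4°C, so T = -4.5°C.
Dry descent to 2300 m: +10 × 0.9 km = +9°C, so T = 4.5°C.

4.5°C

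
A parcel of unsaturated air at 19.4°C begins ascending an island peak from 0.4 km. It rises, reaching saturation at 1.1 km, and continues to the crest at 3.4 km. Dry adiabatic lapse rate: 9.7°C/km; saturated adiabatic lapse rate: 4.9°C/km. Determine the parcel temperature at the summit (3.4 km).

1.34°C

400 → 1100 m (dry, 9.7°C/km): ΔT = -9.7 × 0.7 = -6.79°C → T = 12.61°C
1100 → 3400 m (saturated, 4.9°C/km): ΔT = -4.9 × 2.3 = -11.27°C → T = 1.34°C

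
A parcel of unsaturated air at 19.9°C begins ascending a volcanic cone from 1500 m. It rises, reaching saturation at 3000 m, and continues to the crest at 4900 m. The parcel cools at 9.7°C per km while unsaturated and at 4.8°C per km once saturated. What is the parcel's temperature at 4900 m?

-3.77°C

Dry to 3000 m: -9.7 × 1.5 km = -14.55°C, so T = 5.35°C.
Saturated to 4900 m: -4.8 × 1.9 km = -9.12°C, so T = -3.77°C.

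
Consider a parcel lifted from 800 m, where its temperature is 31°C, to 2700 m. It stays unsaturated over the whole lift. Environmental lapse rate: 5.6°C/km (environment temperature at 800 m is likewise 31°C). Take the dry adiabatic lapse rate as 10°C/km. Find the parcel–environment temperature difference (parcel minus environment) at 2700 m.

-8.36°C (parcel cooler than environment)

Parcel:
  From 800 m to 2700 m (dry): cools by 10 × 1.9 = 19°C, giving 12°C.
Environment:
  From 800 m to 2700 m (environment): cools by 5.6 × 1.9 = 10.64°C, giving 20.36°C.
T_parcel − T_env = 12 − 20.36 = -8.36°C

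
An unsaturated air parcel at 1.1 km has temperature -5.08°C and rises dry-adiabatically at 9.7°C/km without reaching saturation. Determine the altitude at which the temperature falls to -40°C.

Height above start = (-5.08 − (-40)) / 9.7 = 3.6 km
Altitude = 1100 m + 3600 m = 4700 m

4.7 km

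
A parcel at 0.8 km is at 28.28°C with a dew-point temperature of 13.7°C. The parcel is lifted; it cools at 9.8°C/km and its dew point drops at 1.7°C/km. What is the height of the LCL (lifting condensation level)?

2.6 km

T and T_d converge at 9.8 − 1.7 = 8.1°C per km
Height above start = (28.28 − 13.7) / 8.1 = 1.8 km
LCL altitude = 800 m + 1800 m = 2600 m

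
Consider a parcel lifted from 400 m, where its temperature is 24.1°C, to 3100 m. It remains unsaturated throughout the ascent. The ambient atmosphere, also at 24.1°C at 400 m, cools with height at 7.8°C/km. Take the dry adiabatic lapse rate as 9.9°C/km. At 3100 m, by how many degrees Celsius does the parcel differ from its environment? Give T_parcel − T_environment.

-5.67°C (parcel cooler than environment)

Parcel:
  400 → 3100 m (dry, 9.9°C/km): ΔT = -9.9 × 2.7 = -26.73°C → T = -2.63°C
Environment:
  400 → 3100 m (environment, 7.8°C/km): ΔT = -7.8 × 2.7 = -21.06°C → T = 3.04°C
T_parcel − T_env = -2.63 − 3.04 = -5.67°C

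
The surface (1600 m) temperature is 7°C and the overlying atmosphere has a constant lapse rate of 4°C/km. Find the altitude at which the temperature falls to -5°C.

4600 m

Height above start = (7 − (-5)) / 4 = 3 km
Altitude = 1600 m + 3000 m = 4600 m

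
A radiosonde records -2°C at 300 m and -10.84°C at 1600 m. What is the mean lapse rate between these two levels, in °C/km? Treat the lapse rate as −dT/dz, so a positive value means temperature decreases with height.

Γ = −ΔT/Δz = (-2 − (-10.84)) / (1600 − 300) m
  = 8.84°C / 1.3 km = 6.8°C/km

6.8°C/km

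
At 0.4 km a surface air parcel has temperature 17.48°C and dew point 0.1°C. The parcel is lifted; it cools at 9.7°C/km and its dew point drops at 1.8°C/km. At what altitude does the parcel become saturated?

T and T_d converge at 9.7 − 1.8 = 7.9°C per km
Height above start = (17.48 − 0.1) / 7.9 = 2.2 km
LCL altitude = 400 m + 2200 m = 2600 m

2.6 km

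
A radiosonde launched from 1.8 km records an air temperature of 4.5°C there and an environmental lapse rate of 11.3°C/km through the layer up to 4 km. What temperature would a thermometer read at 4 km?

-20.36°C

Environmental to 4000 m: -11.3 × 2.2 km = -24.86°C, so T = -20.36°C.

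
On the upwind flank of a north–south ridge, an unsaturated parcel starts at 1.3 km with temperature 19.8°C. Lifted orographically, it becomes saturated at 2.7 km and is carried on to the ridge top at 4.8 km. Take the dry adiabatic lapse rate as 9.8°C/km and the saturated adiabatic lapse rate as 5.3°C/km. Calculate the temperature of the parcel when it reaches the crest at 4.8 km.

1300–2700 m, dry: Δz = 1.4 km ⇒ ΔT = -13.72°C; T = 6.08°C
2700–4800 m, saturated: Δz = 2.1 km ⇒ ΔT = -11.13°C; T = -5.05°C

-5.05°C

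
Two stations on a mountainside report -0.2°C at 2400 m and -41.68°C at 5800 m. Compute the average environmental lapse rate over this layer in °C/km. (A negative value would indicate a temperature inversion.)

Γ = −ΔT/Δz = (-0.2 − (-41.68)) / (5800 − 2400) m
  = 41.48°C / 3.4 km = 12.2°C/km

12.2°C/km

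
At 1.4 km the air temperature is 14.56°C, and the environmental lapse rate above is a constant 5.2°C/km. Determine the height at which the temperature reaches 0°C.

Height above start = (14.56 − 0) / 5.2 = 2.8 km
Altitude = 1400 m + 2800 m = 4200 m

4.2 km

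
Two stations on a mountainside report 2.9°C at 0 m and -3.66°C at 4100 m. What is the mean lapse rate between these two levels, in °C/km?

Γ = −ΔT/Δz = (2.9 − (-3.66)) / (4100 − 0) m
  = 6.56°C / 4.1 km = 1.6°C/km

1.6°C/km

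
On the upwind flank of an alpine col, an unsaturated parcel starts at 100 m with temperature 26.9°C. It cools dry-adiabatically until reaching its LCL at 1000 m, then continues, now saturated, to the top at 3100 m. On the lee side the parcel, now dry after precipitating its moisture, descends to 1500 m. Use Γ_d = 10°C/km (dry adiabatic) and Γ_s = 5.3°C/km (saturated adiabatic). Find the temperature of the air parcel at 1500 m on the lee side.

Dry to 1000 m: -10 × 0.9 km = -9°C, so T = 17.9°C.
Saturated to 3100 m: -5.3 × 2.1 km = -11.13°C, so T = 6.77°C.
Dry descent to 1500 m: +10 × 1.6 km = +16°C, so T = 22.77°C.

22.77°C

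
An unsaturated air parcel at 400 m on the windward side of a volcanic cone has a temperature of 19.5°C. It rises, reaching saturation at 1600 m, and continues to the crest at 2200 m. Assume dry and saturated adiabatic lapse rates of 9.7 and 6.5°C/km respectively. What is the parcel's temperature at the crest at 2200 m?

3.96°C

400–1600 m, dry: Δz = 1.2 km ⇒ ΔT = -11.64°C; T = 7.86°C
1600–2200 m, saturated: Δz = 0.6 km ⇒ ΔT = -3.9°C; T = 3.96°C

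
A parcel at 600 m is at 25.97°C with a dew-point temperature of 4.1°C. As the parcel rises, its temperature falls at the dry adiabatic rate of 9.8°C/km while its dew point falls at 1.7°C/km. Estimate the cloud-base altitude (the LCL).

T and T_d converge at 9.8 − 1.7 = 8.1°C per km
Height above start = (25.97 − 4.1) / 8.1 = 2.7 km
LCL altitude = 600 m + 2700 m = 3300 m

3300 m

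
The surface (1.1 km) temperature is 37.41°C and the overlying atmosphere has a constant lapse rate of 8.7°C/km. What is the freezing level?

5.4 km

Height above start = (37.41 − 0) / 8.7 = 4.3 km
Altitude = 1100 m + 4300 m = 5400 m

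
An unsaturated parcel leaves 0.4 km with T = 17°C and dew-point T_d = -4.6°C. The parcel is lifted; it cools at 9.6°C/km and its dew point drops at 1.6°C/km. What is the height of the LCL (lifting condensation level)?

T and T_d converge at 9.6 − 1.6 = 8°C per km
Height above start = (17 − (-4.6)) / 8 = 2.7 km
LCL altitude = 400 m + 2700 m = 3100 m

3.1 km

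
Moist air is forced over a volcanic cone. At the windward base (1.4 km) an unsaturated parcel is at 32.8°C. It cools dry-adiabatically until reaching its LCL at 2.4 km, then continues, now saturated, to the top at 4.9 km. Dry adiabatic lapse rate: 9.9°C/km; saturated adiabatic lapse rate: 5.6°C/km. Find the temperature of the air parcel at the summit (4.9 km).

From 1400 m to 2400 m (dry): cools by 9.9 × 1 = 9.9°C, giving 22.9°C.
From 2400 m to 4900 m (saturated): cools by 5.6 × 2.5 = 14°C, giving 8.9°C.

8.9°C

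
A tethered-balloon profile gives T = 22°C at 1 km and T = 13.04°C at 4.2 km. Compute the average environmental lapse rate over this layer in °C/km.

Γ = −ΔT/Δz = (22 − 13.04) / (4200 − 1000) m
  = 8.96°C / 3.2 km = 2.8°C/km

2.8°C/km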